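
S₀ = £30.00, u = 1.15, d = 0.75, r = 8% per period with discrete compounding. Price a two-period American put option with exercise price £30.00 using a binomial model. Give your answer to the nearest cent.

£1.73

Risk-neutral probability p = (1 + 0.08 − 0.75)/(1.15 − 0.75) = 0.3300/0.4000 = 0.8250
Terminal stock prices: S_uu = 39.67, S_ud = 25.88, S_dd = 16.88
Terminal payoffs (K − S): max(-9.675, 0) = 0, max(4.125, 0) = 4.125, max(13.12, 0) = 13.12
Node u (S = 34.5): continuation = 1/1.08·[0.8250·0.0000 + 0.1750·4.1250] = 0.6684; exercise value = 0.0000 ≤ continuation, so V_u = 0.6684
Node d (S = 22.5): continuation = 1/1.08·[0.8250·4.1250 + 0.1750·13.1250] = 5.2778; exercise value = 7.5000 > continuation, so V_d = 7.5000 (exercise)
Node 0 (S = 30): continuation = 1/1.08·[0.8250·0.6684 + 0.1750·7.5000] = 1.7259; exercise value = 0.0000 ≤ continuation, so V_0 = 1.7259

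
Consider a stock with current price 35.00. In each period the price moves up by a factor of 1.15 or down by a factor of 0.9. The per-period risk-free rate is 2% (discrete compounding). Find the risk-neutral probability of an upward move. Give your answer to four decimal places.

p = 0.4800

Risk-neutral probability p = (1 + 0.02 − 0.9)/(1.15 − 0.9) = 0.1200/0.2500 = 0.4800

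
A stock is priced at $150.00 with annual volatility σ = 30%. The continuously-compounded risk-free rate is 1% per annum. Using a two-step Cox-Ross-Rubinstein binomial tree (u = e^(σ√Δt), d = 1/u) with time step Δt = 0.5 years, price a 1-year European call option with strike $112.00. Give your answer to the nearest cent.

$43.13

CRR parameters: u = e^(σ√Δt) = e^(0.3·√0.5) = 1.2363, d = 1/u = 0.8089
Per-period rate: rΔt = 0.01·0.5 = 0.005, so R = e^0.005 = 1.0050
Risk-neutral probability p = (e^0.005 − 0.8089)/(1.2363 − 0.8089) = 0.1962/0.4275 = 0.4589
Terminal stock prices: S_uu = 229.3, S_ud = 150, S_dd = 98.14
Terminal payoffs (S − K): max(117.3, 0) = 117.3, max(38, 0) = 38, max(-13.86, 0) = 0
Node u (S = 185.4): V_u = e^(−0.005)·[0.4589·117.2698 + 0.5411·38.0000] = 74.0053
Node d (S = 121.3): V_d = e^(−0.005)·[0.4589·38.0000 + 0.5411·0.0000] = 17.3509
Node 0 (S = 150): V_0 = e^(−0.005)·[0.4589·74.0053 + 0.5411·17.3509] = 43.1329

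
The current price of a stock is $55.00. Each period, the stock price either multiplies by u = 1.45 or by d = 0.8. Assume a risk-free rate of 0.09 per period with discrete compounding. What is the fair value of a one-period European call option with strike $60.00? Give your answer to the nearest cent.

$8.08

Risk-neutral probability p = (1 + 0.09 − 0.8)/(1.45 − 0.8) = 0.2900/0.6500 = 0.4462
Terminal stock prices: S_u = 79.75, S_d = 44
Terminal payoffs (S − K): max(19.75, 0) = 19.75, max(-16, 0) = 0
Node 0 (S = 55): V_0 = 1/1.09·[0.4462·19.7500 + 0.5538·0.0000] = 8.0840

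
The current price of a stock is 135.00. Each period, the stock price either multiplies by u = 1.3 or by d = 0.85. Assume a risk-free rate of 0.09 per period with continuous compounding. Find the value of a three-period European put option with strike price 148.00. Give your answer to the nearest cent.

10.27

Risk-neutral probability p = (e^0.09 − 0.85)/(1.3 − 0.85) = 0.2442/0.4500 = 0.5426
Terminal stock prices: S_uuu = 296.6, S_uud = 193.9, S_udd = 126.8, S_ddd = 82.91
Terminal payoffs (K − S): max(-148.6, 0) = 0, max(-45.93, 0) = 0, max(21.2, 0) = 21.2, max(65.09, 0) = 65.09
Node uu (S = 228.2): V_uu = e^(−0.09)·[0.5426·0.0000 + 0.4574·0.0000] = 0.0000
Node ud (S = 149.2): V_ud = e^(−0.09)·[0.5426·0.0000 + 0.4574·21.2013] = 8.8626
Node dd (S = 97.54): V_dd = e^(−0.09)·[0.5426·21.2013 + 0.4574·65.0931] = 37.7243
Node u (S = 175.5): V_u = e^(−0.09)·[0.5426·0.0000 + 0.4574·8.8626] = 3.7048
Node d (S = 114.8): V_d = e^(−0.09)·[0.5426·8.8626 + 0.4574·37.7243] = 20.1647
Node 0 (S = 135): V_0 = e^(−0.09)·[0.5426·3.7048 + 0.4574·20.1647] = 10.2665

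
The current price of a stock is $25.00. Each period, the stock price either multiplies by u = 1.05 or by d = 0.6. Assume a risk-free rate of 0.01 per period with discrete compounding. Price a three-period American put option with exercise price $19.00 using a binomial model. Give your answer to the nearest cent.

Risk-neutral probability p = (1 + 0.01 − 0.6)/(1.05 − 0.6) = 0.4100/0.4500 = 0.9111
Terminal stock prices: S_uuu = 28.94, S_uud = 16.54, S_udd = 9.45, S_ddd = 5.4
Terminal payoffs (K − S): max(-9.941, 0) = 0, max(2.463, 0) = 2.463, max(9.55, 0) = 9.55, max(13.6, 0) = 13.6
Node uu (S = 27.56): continuation = 1/1.01·[0.9111·0.0000 + 0.0889·2.4625] = 0.2167; exercise value = 0.0000 ≤ continuation, so V_uu = 0.2167
Node ud (S = 15.75): continuation = 1/1.01·[0.9111·2.4625 + 0.0889·9.5500] = 3.0619; exercise value = 3.2500 > continuation, so V_ud = 3.2500 (exercise)
Node dd (S = 9): continuation = 1/1.01·[0.9111·9.5500 + 0.0889·13.6000] = 9.8119; exercise value = 10.0000 > continuation, so V_dd = 10.0000 (exercise)
Node u (S = 26.25): continuation = 1/1.01·[0.9111·0.2167 + 0.0889·3.2500] = 0.4815; exercise value = 0.0000 ≤ continuation, so V_u = 0.4815
Node d (S = 15): continuation = 1/1.01·[0.9111·3.2500 + 0.0889·10.0000] = 3.8119; exercise value = 4.0000 > continuation, so V_d = 4.0000 (exercise)
Node 0 (S = 25): continuation = 1/1.01·[0.9111·0.4815 + 0.0889·4.0000] = 0.7864; exercise value = 0.0000 ≤ continuation, so V_0 = 0.7864

$0.79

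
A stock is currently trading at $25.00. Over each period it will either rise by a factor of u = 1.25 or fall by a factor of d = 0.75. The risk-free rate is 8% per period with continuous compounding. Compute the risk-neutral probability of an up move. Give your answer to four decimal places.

Risk-neutral probability p = (e^0.08 − 0.75)/(1.25 − 0.75) = 0.3333/0.5000 = 0.6666

p = 0.6666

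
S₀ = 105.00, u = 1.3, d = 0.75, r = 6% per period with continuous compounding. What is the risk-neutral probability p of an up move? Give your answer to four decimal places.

Risk-neutral probability p = (e^0.06 − 0.75)/(1.3 − 0.75) = 0.3118/0.5500 = 0.5670

p = 0.5670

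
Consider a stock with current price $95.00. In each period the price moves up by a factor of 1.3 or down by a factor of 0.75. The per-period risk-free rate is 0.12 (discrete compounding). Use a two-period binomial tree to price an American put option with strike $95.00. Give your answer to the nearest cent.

$7.36

Risk-neutral probability p = (1 + 0.12 − 0.75)/(1.3 − 0.75) = 0.3700/0.5500 = 0.6727
Terminal stock prices: S_uu = 160.6, S_ud = 92.62, S_dd = 53.44
Terminal payoffs (K − S): max(-65.55, 0) = 0, max(2.375, 0) = 2.375, max(41.56, 0) = 41.56
Node u (S = 123.5): continuation = 1/1.12·[0.6727·0.0000 + 0.3273·2.3750] = 0.6940; exercise value = 0.0000 ≤ continuation, so V_u = 0.6940
Node d (S = 71.25): continuation = 1/1.12·[0.6727·2.3750 + 0.3273·41.5625] = 13.5714; exercise value = 23.7500 > continuation, so V_d = 23.7500 (exercise)
Node 0 (S = 95): continuation = 1/1.12·[0.6727·0.6940 + 0.3273·23.7500] = 7.3568; exercise value = 0.0000 ≤ continuation, so V_0 = 7.3568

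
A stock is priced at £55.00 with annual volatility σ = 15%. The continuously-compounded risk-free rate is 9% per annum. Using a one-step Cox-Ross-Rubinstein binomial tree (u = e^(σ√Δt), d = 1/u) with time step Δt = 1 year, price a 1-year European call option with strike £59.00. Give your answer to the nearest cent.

£3.47

CRR parameters: u = e^(σ√Δt) = e^(0.15·√1) = 1.1618, d = 1/u = 0.8607
Per-period rate: rΔt = 0.09·1 = 0.09, so R = e^0.09 = 1.0942
Risk-neutral probability p = (e^0.09 − 0.8607)/(1.1618 − 0.8607) = 0.2335/0.3011 = 0.7753
Terminal stock prices: S_u = 63.9, S_d = 47.34
Terminal payoffs (S − K): max(4.901, 0) = 4.901, max(-11.66, 0) = 0
Node 0 (S = 55): V_0 = e^(−0.09)·[0.7753·4.9009 + 0.2247·0.0000] = 3.4727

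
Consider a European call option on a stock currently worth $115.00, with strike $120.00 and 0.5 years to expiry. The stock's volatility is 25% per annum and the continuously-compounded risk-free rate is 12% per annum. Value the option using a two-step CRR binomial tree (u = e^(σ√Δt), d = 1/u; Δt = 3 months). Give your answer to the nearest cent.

CRR parameters: u = e^(σ√Δt) = e^(0.25·√0.25) = 1.1331, d = 1/u = 0.8825
Per-period rate: rΔt = 0.12·0.25 = 0.03, so R = e^0.03 = 1.0305
Risk-neutral probability p = (e^0.03 − 0.8825)/(1.1331 − 0.8825) = 0.1480/0.2507 = 0.5903
Terminal stock prices: S_uu = 147.7, S_ud = 115, S_dd = 89.56
Terminal payoffs (S − K): max(27.66, 0) = 27.66, max(-5, 0) = 0, max(-30.44, 0) = 0
Node u (S = 130.3): V_u = e^(−0.03)·[0.5903·27.6629 + 0.4097·0.0000] = 15.8466
Node d (S = 101.5): V_d = e^(−0.03)·[0.5903·0.0000 + 0.4097·0.0000] = 0.0000
Node 0 (S = 115): V_0 = e^(−0.03)·[0.5903·15.8466 + 0.4097·0.0000] = 9.0777

$9.08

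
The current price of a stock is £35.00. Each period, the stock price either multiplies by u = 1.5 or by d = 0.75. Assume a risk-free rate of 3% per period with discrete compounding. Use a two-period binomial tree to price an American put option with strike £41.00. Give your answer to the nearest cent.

Risk-neutral probability p = (1 + 0.03 − 0.75)/(1.5 − 0.75) = 0.2800/0.7500 = 0.3733
Terminal stock prices: S_uu = 78.75, S_ud = 39.38, S_dd = 19.69
Terminal payoffs (K − S): max(-37.75, 0) = 0, max(1.625, 0) = 1.625, max(21.31, 0) = 21.31
Node u (S = 52.5): continuation = 1/1.03·[0.3733·0.0000 + 0.6267·1.6250] = 0.9887; exercise value = 0.0000 ≤ continuation, so V_u = 0.9887
Node d (S = 26.25): continuation = 1/1.03·[0.3733·1.6250 + 0.6267·21.3125] = 13.5558; exercise value = 14.7500 > continuation, so V_d = 14.7500 (exercise)
Node 0 (S = 35): continuation = 1/1.03·[0.3733·0.9887 + 0.6267·14.7500] = 9.3325; exercise value = 6.0000 ≤ continuation, so V_0 = 9.3325

£9.33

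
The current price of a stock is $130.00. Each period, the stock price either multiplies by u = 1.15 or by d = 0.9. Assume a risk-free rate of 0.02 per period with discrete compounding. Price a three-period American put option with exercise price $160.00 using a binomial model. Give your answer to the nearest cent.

$30.00

Risk-neutral probability p = (1 + 0.02 − 0.9)/(1.15 − 0.9) = 0.1200/0.2500 = 0.4800
Terminal stock prices: S_uuu = 197.7, S_uud = 154.7, S_udd = 121.1, S_ddd = 94.77
Terminal payoffs (K − S): max(-37.71, 0) = 0, max(5.268, 0) = 5.268, max(38.9, 0) = 38.9, max(65.23, 0) = 65.23
Node uu (S = 171.9): continuation = 1/1.02·[0.4800·0.0000 + 0.5200·5.2675] = 2.6854; exercise value = 0.0000 ≤ continuation, so V_uu = 2.6854
Node ud (S = 134.6): continuation = 1/1.02·[0.4800·5.2675 + 0.5200·38.9050] = 22.3127; exercise value = 25.4500 > continuation, so V_ud = 25.4500 (exercise)
Node dd (S = 105.3): continuation = 1/1.02·[0.4800·38.9050 + 0.5200·65.2300] = 51.5627; exercise value = 54.7000 > continuation, so V_dd = 54.7000 (exercise)
Node u (S = 149.5): continuation = 1/1.02·[0.4800·2.6854 + 0.5200·25.4500] = 14.2382; exercise value = 10.5000 ≤ continuation, so V_u = 14.2382
Node d (S = 117): continuation = 1/1.02·[0.4800·25.4500 + 0.5200·54.7000] = 39.8627; exercise value = 43.0000 > continuation, so V_d = 43.0000 (exercise)
Node 0 (S = 130): continuation = 1/1.02·[0.4800·14.2382 + 0.5200·43.0000] = 28.6219; exercise value = 30.0000 > continuation, so V_0 = 30.0000 (exercise)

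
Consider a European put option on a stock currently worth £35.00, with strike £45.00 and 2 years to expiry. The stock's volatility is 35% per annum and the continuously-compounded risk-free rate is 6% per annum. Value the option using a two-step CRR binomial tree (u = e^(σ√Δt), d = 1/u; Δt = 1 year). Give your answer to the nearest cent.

CRR parameters: u = e^(σ√Δt) = e^(0.35·√1) = 1.4191, d = 1/u = 0.7047
Per-period rate: rΔt = 0.06·1 = 0.06, so R = e^0.06 = 1.0618
Risk-neutral probability p = (e^0.06 − 0.7047)/(1.4191 − 0.7047) = 0.3571/0.7144 = 0.4999
Terminal stock prices: S_uu = 70.48, S_ud = 35, S_dd = 17.38
Terminal payoffs (K − S): max(-25.48, 0) = 0, max(10, 0) = 10, max(27.62, 0) = 27.62
Node u (S = 49.67): V_u = e^(−0.06)·[0.4999·0.0000 + 0.5001·10.0000] = 4.7094
Node d (S = 24.66): V_d = e^(−0.06)·[0.4999·10.0000 + 0.5001·27.6195] = 17.7153
Node 0 (S = 35): V_0 = e^(−0.06)·[0.4999·4.7094 + 0.5001·17.7153] = 10.5601

£10.56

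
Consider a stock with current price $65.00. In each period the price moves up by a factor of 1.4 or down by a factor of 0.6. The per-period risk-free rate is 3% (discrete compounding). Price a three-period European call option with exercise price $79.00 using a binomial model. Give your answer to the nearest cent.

Risk-neutral probability p = (1 + 0.03 − 0.6)/(1.4 − 0.6) = 0.4300/0.8000 = 0.5375
Terminal stock prices: S_uuu = 178.4, S_uud = 76.44, S_udd = 32.76, S_ddd = 14.04
Terminal payoffs (S − K): max(99.36, 0) = 99.36, max(-2.56, 0) = 0, max(-46.24, 0) = 0, max(-64.96, 0) = 0
Node uu (S = 127.4): V_uu = 1/1.03·[0.5375·99.3600 + 0.4625·0.0000] = 51.8505
Node ud (S = 54.6): V_ud = 1/1.03·[0.5375·0.0000 + 0.4625·0.0000] = 0.0000
Node dd (S = 23.4): V_dd = 1/1.03·[0.5375·0.0000 + 0.4625·0.0000] = 0.0000
Node u (S = 91): V_u = 1/1.03·[0.5375·51.8505 + 0.4625·0.0000] = 27.0579
Node d (S = 39): V_d = 1/1.03·[0.5375·0.0000 + 0.4625·0.0000] = 0.0000
Node 0 (S = 65): V_0 = 1/1.03·[0.5375·27.0579 + 0.4625·0.0000] = 14.1200

$14.12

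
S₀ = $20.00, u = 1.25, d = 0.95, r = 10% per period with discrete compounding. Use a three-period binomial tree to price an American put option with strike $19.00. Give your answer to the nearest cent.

Risk-neutral probability p = (1 + 0.1 − 0.95)/(1.25 − 0.95) = 0.1500/0.3000 = 0.5000
Terminal stock prices: S_uuu = 39.06, S_uud = 29.69, S_udd = 22.56, S_ddd = 17.15
Terminal payoffs (K − S): max(-20.06, 0) = 0, max(-10.69, 0) = 0, max(-3.562, 0) = 0, max(1.853, 0) = 1.853
Node uu (S = 31.25): continuation = 1/1.1·[0.5000·0.0000 + 0.5000·0.0000] = 0.0000; exercise value = 0.0000 ≤ continuation, so V_uu = 0.0000
Node ud (S = 23.75): continuation = 1/1.1·[0.5000·0.0000 + 0.5000·0.0000] = 0.0000; exercise value = 0.0000 ≤ continuation, so V_ud = 0.0000
Node dd (S = 18.05): continuation = 1/1.1·[0.5000·0.0000 + 0.5000·1.8525] = 0.8420; exercise value = 0.9500 > continuation, so V_dd = 0.9500 (exercise)
Node u (S = 25): continuation = 1/1.1·[0.5000·0.0000 + 0.5000·0.0000] = 0.0000; exercise value = 0.0000 ≤ continuation, so V_u = 0.0000
Node d (S = 19): continuation = 1/1.1·[0.5000·0.0000 + 0.5000·0.9500] = 0.4318; exercise value = 0.0000 ≤ continuation, so V_d = 0.4318
Node 0 (S = 20): continuation = 1/1.1·[0.5000·0.0000 + 0.5000·0.4318] = 0.1963; exercise value = 0.0000 ≤ continuation, so V_0 = 0.1963

$0.20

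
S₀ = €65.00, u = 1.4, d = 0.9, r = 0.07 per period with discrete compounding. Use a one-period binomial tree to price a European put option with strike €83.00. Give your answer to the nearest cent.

Risk-neutral probability p = (1 + 0.07 − 0.9)/(1.4 − 0.9) = 0.1700/0.5000 = 0.3400
Terminal stock prices: S_u = 91, S_d = 58.5
Terminal payoffs (K − S): max(-8, 0) = 0, max(24.5, 0) = 24.5
Node 0 (S = 65): V_0 = 1/1.07·[0.3400·0.0000 + 0.6600·24.5000] = 15.1121

€15.11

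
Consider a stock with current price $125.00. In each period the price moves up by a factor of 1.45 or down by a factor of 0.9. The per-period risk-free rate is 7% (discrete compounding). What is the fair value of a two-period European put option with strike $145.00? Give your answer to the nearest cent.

Risk-neutral probability p = (1 + 0.07 − 0.9)/(1.45 − 0.9) = 0.1700/0.5500 = 0.3091
Terminal stock prices: S_uu = 262.8, S_ud = 163.1, S_dd = 101.2
Terminal payoffs (K − S): max(-117.8, 0) = 0, max(-18.12, 0) = 0, max(43.75, 0) = 43.75
Node u (S = 181.2): V_u = 1/1.07·[0.3091·0.0000 + 0.6909·0.0000] = 0.0000
Node d (S = 112.5): V_d = 1/1.07·[0.3091·0.0000 + 0.6909·43.7500] = 28.2498
Node 0 (S = 125): V_0 = 1/1.07·[0.3091·0.0000 + 0.6909·28.2498] = 18.2412

$18.24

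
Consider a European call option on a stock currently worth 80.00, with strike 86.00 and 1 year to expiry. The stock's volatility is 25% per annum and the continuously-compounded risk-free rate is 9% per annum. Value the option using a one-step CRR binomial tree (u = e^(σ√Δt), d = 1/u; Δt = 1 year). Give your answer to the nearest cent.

CRR parameters: u = e^(σ√Δt) = e^(0.25·√1) = 1.2840, d = 1/u = 0.7788
Per-period rate: rΔt = 0.09·1 = 0.09, so R = e^0.09 = 1.0942
Risk-neutral probability p = (e^0.09 − 0.7788)/(1.2840 − 0.7788) = 0.3154/0.5052 = 0.6242
Terminal stock prices: S_u = 102.7, S_d = 62.3
Terminal payoffs (S − K): max(16.72, 0) = 16.72, max(-23.7, 0) = 0
Node 0 (S = 80): V_0 = e^(−0.09)·[0.6242·16.7220 + 0.3758·0.0000] = 9.5399

9.54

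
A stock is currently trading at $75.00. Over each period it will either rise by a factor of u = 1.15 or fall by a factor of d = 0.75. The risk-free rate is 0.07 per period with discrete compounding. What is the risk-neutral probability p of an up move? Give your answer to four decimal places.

Risk-neutral probability p = (1 + 0.07 − 0.75)/(1.15 − 0.75) = 0.3200/0.4000 = 0.8000

p = 0.8000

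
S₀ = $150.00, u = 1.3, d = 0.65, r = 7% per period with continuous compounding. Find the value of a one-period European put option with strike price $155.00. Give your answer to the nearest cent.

Risk-neutral probability p = (e^0.07 − 0.65)/(1.3 − 0.65) = 0.4225/0.6500 = 0.6500
Terminal stock prices: S_u = 195, S_d = 97.5
Terminal payoffs (K − S): max(-40, 0) = 0, max(57.5, 0) = 57.5
Node 0 (S = 150): V_0 = e^(−0.07)·[0.6500·0.0000 + 0.3500·57.5000] = 18.7638

$18.76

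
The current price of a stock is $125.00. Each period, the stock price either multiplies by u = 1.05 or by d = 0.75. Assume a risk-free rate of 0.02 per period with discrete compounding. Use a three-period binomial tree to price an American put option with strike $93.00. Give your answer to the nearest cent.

Risk-neutral probability p = (1 + 0.02 − 0.75)/(1.05 − 0.75) = 0.2700/0.3000 = 0.9000
Terminal stock prices: S_uuu = 144.7, S_uud = 103.4, S_udd = 73.83, S_ddd = 52.73
Terminal payoffs (K − S): max(-51.7, 0) = 0, max(-10.36, 0) = 0, max(19.17, 0) = 19.17, max(40.27, 0) = 40.27
Node uu (S = 137.8): continuation = 1/1.02·[0.9000·0.0000 + 0.1000·0.0000] = 0.0000; exercise value = 0.0000 ≤ continuation, so V_uu = 0.0000
Node ud (S = 98.44): continuation = 1/1.02·[0.9000·0.0000 + 0.1000·19.1719] = 1.8796; exercise value = 0.0000 ≤ continuation, so V_ud = 1.8796
Node dd (S = 70.31): continuation = 1/1.02·[0.9000·19.1719 + 0.1000·40.2656] = 20.8640; exercise value = 22.6875 > continuation, so V_dd = 22.6875 (exercise)
Node u (S = 131.2): continuation = 1/1.02·[0.9000·0.0000 + 0.1000·1.8796] = 0.1843; exercise value = 0.0000 ≤ continuation, so V_u = 0.1843
Node d (S = 93.75): continuation = 1/1.02·[0.9000·1.8796 + 0.1000·22.6875] = 3.8827; exercise value = 0.0000 ≤ continuation, so V_d = 3.8827
Node 0 (S = 125): continuation = 1/1.02·[0.9000·0.1843 + 0.1000·3.8827] = 0.5433; exercise value = 0.0000 ≤ continuation, so V_0 = 0.5433

$0.54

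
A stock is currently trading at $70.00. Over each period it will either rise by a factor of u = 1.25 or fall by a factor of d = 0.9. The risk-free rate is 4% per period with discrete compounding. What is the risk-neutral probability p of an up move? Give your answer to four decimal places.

Risk-neutral probability p = (1 + 0.04 − 0.9)/(1.25 − 0.9) = 0.1400/0.3500 = 0.4000

p = 0.4000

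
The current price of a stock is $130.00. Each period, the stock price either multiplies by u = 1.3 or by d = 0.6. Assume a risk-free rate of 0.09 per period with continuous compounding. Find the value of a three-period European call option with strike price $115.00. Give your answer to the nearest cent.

$51.47

Risk-neutral probability p = (e^0.09 − 0.6)/(1.3 − 0.6) = 0.4942/0.7000 = 0.7060
Terminal stock prices: S_uuu = 285.6, S_uud = 131.8, S_udd = 60.84, S_ddd = 28.08
Terminal payoffs (S − K): max(170.6, 0) = 170.6, max(16.82, 0) = 16.82, max(-54.16, 0) = 0, max(-86.92, 0) = 0
Node uu (S = 219.7): V_uu = e^(−0.09)·[0.7060·170.6100 + 0.2940·16.8200] = 114.5979
Node ud (S = 101.4): V_ud = e^(−0.09)·[0.7060·16.8200 + 0.2940·0.0000] = 10.8523
Node dd (S = 46.8): V_dd = e^(−0.09)·[0.7060·0.0000 + 0.2940·0.0000] = 0.0000
Node u (S = 169): V_u = e^(−0.09)·[0.7060·114.5979 + 0.2940·10.8523] = 76.8551
Node d (S = 78): V_d = e^(−0.09)·[0.7060·10.8523 + 0.2940·0.0000] = 7.0019
Node 0 (S = 130): V_0 = e^(−0.09)·[0.7060·76.8551 + 0.2940·7.0019] = 51.4687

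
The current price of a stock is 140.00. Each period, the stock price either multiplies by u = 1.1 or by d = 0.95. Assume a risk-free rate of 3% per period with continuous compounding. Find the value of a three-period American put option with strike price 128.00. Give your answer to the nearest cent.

Risk-neutral probability p = (e^0.03 − 0.95)/(1.1 − 0.95) = 0.0805/0.1500 = 0.5364
Terminal stock prices: S_uuu = 186.3, S_uud = 160.9, S_udd = 139, S_ddd = 120
Terminal payoffs (K − S): max(-58.34, 0) = 0, max(-32.93, 0) = 0, max(-10.98, 0) = 0, max(7.968, 0) = 7.968
Node uu (S = 169.4): continuation = e^(−0.03)·[0.5364·0.0000 + 0.4636·0.0000] = 0.0000; exercise value = 0.0000 ≤ continuation, so V_uu = 0.0000
Node ud (S = 146.3): continuation = e^(−0.03)·[0.5364·0.0000 + 0.4636·0.0000] = 0.0000; exercise value = 0.0000 ≤ continuation, so V_ud = 0.0000
Node dd (S = 126.3): continuation = e^(−0.03)·[0.5364·0.0000 + 0.4636·7.9675] = 3.5848; exercise value = 1.6500 ≤ continuation, so V_dd = 3.5848
Node u (S = 154): continuation = e^(−0.03)·[0.5364·0.0000 + 0.4636·0.0000] = 0.0000; exercise value = 0.0000 ≤ continuation, so V_u = 0.0000
Node d (S = 133): continuation = e^(−0.03)·[0.5364·0.0000 + 0.4636·3.5848] = 1.6129; exercise value = 0.0000 ≤ continuation, so V_d = 1.6129
Node 0 (S = 140): continuation = e^(−0.03)·[0.5364·0.0000 + 0.4636·1.6129] = 0.7257; exercise value = 0.0000 ≤ continuation, so V_0 = 0.7257

0.73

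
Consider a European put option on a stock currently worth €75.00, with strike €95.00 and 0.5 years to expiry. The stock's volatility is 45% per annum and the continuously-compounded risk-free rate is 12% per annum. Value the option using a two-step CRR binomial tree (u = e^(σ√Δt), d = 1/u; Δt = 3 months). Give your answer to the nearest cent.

€20.03

CRR parameters: u = e^(σ√Δt) = e^(0.45·√0.25) = 1.2523, d = 1/u = 0.7985
Per-period rate: rΔt = 0.12·0.25 = 0.03, so R = e^0.03 = 1.0305
Risk-neutral probability p = (e^0.03 − 0.7985)/(1.2523 − 0.7985) = 0.2319/0.4538 = 0.5111
Terminal stock prices: S_uu = 117.6, S_ud = 75, S_dd = 47.82
Terminal payoffs (K − S): max(-22.62, 0) = 0, max(20, 0) = 20, max(47.18, 0) = 47.18
Node u (S = 93.92): V_u = e^(−0.03)·[0.5111·0.0000 + 0.4889·20.0000] = 9.4891
Node d (S = 59.89): V_d = e^(−0.03)·[0.5111·20.0000 + 0.4889·47.1779] = 32.3036
Node 0 (S = 75): V_0 = e^(−0.03)·[0.5111·9.4891 + 0.4889·32.3036] = 20.0331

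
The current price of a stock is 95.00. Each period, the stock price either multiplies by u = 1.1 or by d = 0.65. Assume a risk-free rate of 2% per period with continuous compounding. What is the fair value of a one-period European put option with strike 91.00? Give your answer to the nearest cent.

5.08

Risk-neutral probability p = (e^0.02 − 0.65)/(1.1 − 0.65) = 0.3702/0.4500 = 0.8227
Terminal stock prices: S_u = 104.5, S_d = 61.75
Terminal payoffs (K − S): max(-13.5, 0) = 0, max(29.25, 0) = 29.25
Node 0 (S = 95): V_0 = e^(−0.02)·[0.8227·0.0000 + 0.1773·29.2500] = 5.0842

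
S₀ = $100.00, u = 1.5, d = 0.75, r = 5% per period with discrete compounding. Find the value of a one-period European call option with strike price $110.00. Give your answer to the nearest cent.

$15.24

Risk-neutral probability p = (1 + 0.05 − 0.75)/(1.5 − 0.75) = 0.3000/0.7500 = 0.4000
Terminal stock prices: S_u = 150, S_d = 75
Terminal payoffs (S − K): max(40, 0) = 40, max(-35, 0) = 0
Node 0 (S = 100): V_0 = 1/1.05·[0.4000·40.0000 + 0.6000·0.0000] = 15.2381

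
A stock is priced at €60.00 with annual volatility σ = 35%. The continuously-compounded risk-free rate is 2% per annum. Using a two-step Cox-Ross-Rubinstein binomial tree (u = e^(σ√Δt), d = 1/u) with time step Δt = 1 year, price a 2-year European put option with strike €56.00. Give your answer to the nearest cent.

€7.85

CRR parameters: u = e^(σ√Δt) = e^(0.35·√1) = 1.4191, d = 1/u = 0.7047
Per-period rate: rΔt = 0.02·1 = 0.02, so R = e^0.02 = 1.0202
Risk-neutral probability p = (e^0.02 − 0.7047)/(1.4191 − 0.7047) = 0.3155/0.7144 = 0.4417
Terminal stock prices: S_uu = 120.8, S_ud = 60, S_dd = 29.8
Terminal payoffs (K − S): max(-64.83, 0) = 0, max(-4, 0) = 0, max(26.2, 0) = 26.2
Node u (S = 85.14): V_u = e^(−0.02)·[0.4417·0.0000 + 0.5583·0.0000] = 0.0000
Node d (S = 42.28): V_d = e^(−0.02)·[0.4417·0.0000 + 0.5583·26.2049] = 14.3415
Node 0 (S = 60): V_0 = e^(−0.02)·[0.4417·0.0000 + 0.5583·14.3415] = 7.8489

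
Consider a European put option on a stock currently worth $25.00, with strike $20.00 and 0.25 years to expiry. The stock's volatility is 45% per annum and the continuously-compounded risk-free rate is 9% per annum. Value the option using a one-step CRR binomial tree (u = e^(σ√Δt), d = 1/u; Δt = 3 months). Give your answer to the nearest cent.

$0.02

CRR parameters: u = e^(σ√Δt) = e^(0.45·√0.25) = 1.2523, d = 1/u = 0.7985
Per-period rate: rΔt = 0.09·0.25 = 0.0225, so R = e^0.0225 = 1.0228
Risk-neutral probability p = (e^0.0225 − 0.7985)/(1.2523 − 0.7985) = 0.2242/0.4538 = 0.4941
Terminal stock prices: S_u = 31.31, S_d = 19.96
Terminal payoffs (K − S): max(-11.31, 0) = 0, max(0.03709, 0) = 0.03709
Node 0 (S = 25): V_0 = e^(−0.0225)·[0.4941·0.0000 + 0.5059·0.0371] = 0.0183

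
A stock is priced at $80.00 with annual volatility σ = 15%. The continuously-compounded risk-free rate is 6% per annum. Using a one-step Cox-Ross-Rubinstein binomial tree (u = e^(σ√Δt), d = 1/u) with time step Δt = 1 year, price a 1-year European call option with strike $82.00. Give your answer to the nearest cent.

$6.89

CRR parameters: u = e^(σ√Δt) = e^(0.15·√1) = 1.1618, d = 1/u = 0.8607
Per-period rate: rΔt = 0.06·1 = 0.06, so R = e^0.06 = 1.0618
Risk-neutral probability p = (e^0.06 − 0.8607)/(1.1618 − 0.8607) = 0.2011/0.3011 = 0.6679
Terminal stock prices: S_u = 92.95, S_d = 68.86
Terminal payoffs (S − K): max(10.95, 0) = 10.95, max(-13.14, 0) = 0
Node 0 (S = 80): V_0 = e^(−0.06)·[0.6679·10.9467 + 0.3321·0.0000] = 6.8858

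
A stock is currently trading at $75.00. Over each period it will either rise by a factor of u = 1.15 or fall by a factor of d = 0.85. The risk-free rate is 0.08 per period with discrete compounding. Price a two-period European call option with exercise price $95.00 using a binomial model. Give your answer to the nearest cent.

Risk-neutral probability p = (1 + 0.08 − 0.85)/(1.15 − 0.85) = 0.2300/0.3000 = 0.7667
Terminal stock prices: S_uu = 99.19, S_ud = 73.31, S_dd = 54.19
Terminal payoffs (S − K): max(4.187, 0) = 4.187, max(-21.69, 0) = 0, max(-40.81, 0) = 0
Node u (S = 86.25): V_u = 1/1.08·[0.7667·4.1875 + 0.2333·0.0000] = 2.9726
Node d (S = 63.75): V_d = 1/1.08·[0.7667·0.0000 + 0.2333·0.0000] = 0.0000
Node 0 (S = 75): V_0 = 1/1.08·[0.7667·2.9726 + 0.2333·0.0000] = 2.1102

$2.11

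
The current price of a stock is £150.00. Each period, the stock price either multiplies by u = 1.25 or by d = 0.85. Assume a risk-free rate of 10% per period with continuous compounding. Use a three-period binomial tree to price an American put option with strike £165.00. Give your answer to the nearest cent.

Risk-neutral probability p = (e^0.1 − 0.85)/(1.25 − 0.85) = 0.2552/0.4000 = 0.6379
Terminal stock prices: S_uuu = 293, S_uud = 199.2, S_udd = 135.5, S_ddd = 92.12
Terminal payoffs (K − S): max(-128, 0) = 0, max(-34.22, 0) = 0, max(29.53, 0) = 29.53, max(72.88, 0) = 72.88
Node uu (S = 234.4): continuation = e^(−0.1)·[0.6379·0.0000 + 0.3621·0.0000] = 0.0000; exercise value = 0.0000 ≤ continuation, so V_uu = 0.0000
Node ud (S = 159.4): continuation = e^(−0.1)·[0.6379·0.0000 + 0.3621·29.5313] = 9.6749; exercise value = 5.6250 ≤ continuation, so V_ud = 9.6749
Node dd (S = 108.4): continuation = e^(−0.1)·[0.6379·29.5313 + 0.3621·72.8813] = 40.9232; exercise value = 56.6250 > continuation, so V_dd = 56.6250 (exercise)
Node u (S = 187.5): continuation = e^(−0.1)·[0.6379·0.0000 + 0.3621·9.6749] = 3.1697; exercise value = 0.0000 ≤ continuation, so V_u = 3.1697
Node d (S = 127.5): continuation = e^(−0.1)·[0.6379·9.6749 + 0.3621·56.6250] = 24.1359; exercise value = 37.5000 > continuation, so V_d = 37.5000 (exercise)
Node 0 (S = 150): continuation = e^(−0.1)·[0.6379·3.1697 + 0.3621·37.5000] = 14.1152; exercise value = 15.0000 > continuation, so V_0 = 15.0000 (exercise)

£15.00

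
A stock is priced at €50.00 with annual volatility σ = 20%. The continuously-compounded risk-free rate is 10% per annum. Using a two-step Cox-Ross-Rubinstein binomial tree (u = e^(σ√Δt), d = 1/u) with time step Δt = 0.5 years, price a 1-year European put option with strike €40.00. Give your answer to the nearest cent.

CRR parameters: u = e^(σ√Δt) = e^(0.2·√0.5) = 1.1519, d = 1/u = 0.8681
Per-period rate: rΔt = 0.1·0.5 = 0.05, so R = e^0.05 = 1.0513
Risk-neutral probability p = (e^0.05 − 0.8681)/(1.1519 − 0.8681) = 0.1831/0.2838 = 0.6454
Terminal stock prices: S_uu = 66.34, S_ud = 50, S_dd = 37.68
Terminal payoffs (K − S): max(-26.34, 0) = 0, max(-10, 0) = 0, max(2.318, 0) = 2.318
Node u (S = 57.6): V_u = e^(−0.05)·[0.6454·0.0000 + 0.3546·0.0000] = 0.0000
Node d (S = 43.41): V_d = e^(−0.05)·[0.6454·0.0000 + 0.3546·2.3181] = 0.7820
Node 0 (S = 50): V_0 = e^(−0.05)·[0.6454·0.0000 + 0.3546·0.7820] = 0.2638

€0.26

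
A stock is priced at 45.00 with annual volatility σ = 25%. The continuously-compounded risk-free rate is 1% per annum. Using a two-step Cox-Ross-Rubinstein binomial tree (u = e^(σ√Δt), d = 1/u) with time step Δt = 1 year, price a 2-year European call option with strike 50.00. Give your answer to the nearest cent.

4.97

CRR parameters: u = e^(σ√Δt) = e^(0.25·√1) = 1.2840, d = 1/u = 0.7788
Per-period rate: rΔt = 0.01·1 = 0.01, so R = e^0.01 = 1.0101
Risk-neutral probability p = (e^0.01 − 0.7788)/(1.2840 − 0.7788) = 0.2312/0.5052 = 0.4577
Terminal stock prices: S_uu = 74.19, S_ud = 45, S_dd = 27.29
Terminal payoffs (S − K): max(24.19, 0) = 24.19, max(-5, 0) = 0, max(-22.71, 0) = 0
Node u (S = 57.78): V_u = e^(−0.01)·[0.4577·24.1925 + 0.5423·0.0000] = 10.9631
Node d (S = 35.05): V_d = e^(−0.01)·[0.4577·0.0000 + 0.5423·0.0000] = 0.0000
Node 0 (S = 45): V_0 = e^(−0.01)·[0.4577·10.9631 + 0.5423·0.0000] = 4.9681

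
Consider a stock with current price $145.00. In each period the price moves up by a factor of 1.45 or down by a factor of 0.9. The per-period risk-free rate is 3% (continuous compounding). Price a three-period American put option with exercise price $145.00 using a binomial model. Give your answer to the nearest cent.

Risk-neutral probability p = (e^0.03 − 0.9)/(1.45 − 0.9) = 0.1305/0.5500 = 0.2372
Terminal stock prices: S_uuu = 442.1, S_uud = 274.4, S_udd = 170.3, S_ddd = 105.7
Terminal payoffs (K − S): max(-297.1, 0) = 0, max(-129.4, 0) = 0, max(-25.3, 0) = 0, max(39.29, 0) = 39.29
Node uu (S = 304.9): continuation = e^(−0.03)·[0.2372·0.0000 + 0.7628·0.0000] = 0.0000; exercise value = 0.0000 ≤ continuation, so V_uu = 0.0000
Node ud (S = 189.2): continuation = e^(−0.03)·[0.2372·0.0000 + 0.7628·0.0000] = 0.0000; exercise value = 0.0000 ≤ continuation, so V_ud = 0.0000
Node dd (S = 117.5): continuation = e^(−0.03)·[0.2372·0.0000 + 0.7628·39.2950] = 29.0887; exercise value = 27.5500 ≤ continuation, so V_dd = 29.0887
Node u (S = 210.2): continuation = e^(−0.03)·[0.2372·0.0000 + 0.7628·0.0000] = 0.0000; exercise value = 0.0000 ≤ continuation, so V_u = 0.0000
Node d (S = 130.5): continuation = e^(−0.03)·[0.2372·0.0000 + 0.7628·29.0887] = 21.5334; exercise value = 14.5000 ≤ continuation, so V_d = 21.5334
Node 0 (S = 145): continuation = e^(−0.03)·[0.2372·0.0000 + 0.7628·21.5334] = 15.9404; exercise value = 0.0000 ≤ continuation, so V_0 = 15.9404

$15.94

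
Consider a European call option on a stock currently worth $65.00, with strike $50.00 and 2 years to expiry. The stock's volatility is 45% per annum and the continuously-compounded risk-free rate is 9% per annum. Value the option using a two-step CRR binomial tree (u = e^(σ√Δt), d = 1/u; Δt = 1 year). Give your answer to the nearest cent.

$28.35

CRR parameters: u = e^(σ√Δt) = e^(0.45·√1) = 1.5683, d = 1/u = 0.6376
Per-period rate: rΔt = 0.09·1 = 0.09, so R = e^0.09 = 1.0942
Risk-neutral probability p = (e^0.09 − 0.6376)/(1.5683 − 0.6376) = 0.4565/0.9307 = 0.4905
Terminal stock prices: S_uu = 159.9, S_ud = 65, S_dd = 26.43
Terminal payoffs (S − K): max(109.9, 0) = 109.9, max(15, 0) = 15, max(-23.57, 0) = 0
Node u (S = 101.9): V_u = e^(−0.09)·[0.4905·109.8742 + 0.5095·15.0000] = 56.2437
Node d (S = 41.45): V_d = e^(−0.09)·[0.4905·15.0000 + 0.5095·0.0000] = 6.7249
Node 0 (S = 65): V_0 = e^(−0.09)·[0.4905·56.2437 + 0.5095·6.7249] = 28.3468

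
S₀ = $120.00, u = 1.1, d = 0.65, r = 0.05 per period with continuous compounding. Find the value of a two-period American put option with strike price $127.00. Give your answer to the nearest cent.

Risk-neutral probability p = (e^0.05 − 0.65)/(1.1 − 0.65) = 0.4013/0.4500 = 0.8917
Terminal stock prices: S_uu = 145.2, S_ud = 85.8, S_dd = 50.7
Terminal payoffs (K − S): max(-18.2, 0) = 0, max(41.2, 0) = 41.2, max(76.3, 0) = 76.3
Node u (S = 132): continuation = e^(−0.05)·[0.8917·0.0000 + 0.1083·41.2000] = 4.2438; exercise value = 0.0000 ≤ continuation, so V_u = 4.2438
Node d (S = 78): continuation = e^(−0.05)·[0.8917·41.2000 + 0.1083·76.3000] = 42.8061; exercise value = 49.0000 > continuation, so V_d = 49.0000 (exercise)
Node 0 (S = 120): continuation = e^(−0.05)·[0.8917·4.2438 + 0.1083·49.0000] = 8.6470; exercise value = 7.0000 ≤ continuation, so V_0 = 8.6470

$8.65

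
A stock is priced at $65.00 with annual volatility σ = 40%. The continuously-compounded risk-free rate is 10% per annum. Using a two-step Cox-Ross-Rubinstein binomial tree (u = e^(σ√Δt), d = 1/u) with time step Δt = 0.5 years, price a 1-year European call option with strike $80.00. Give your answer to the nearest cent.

$8.40

CRR parameters: u = e^(σ√Δt) = e^(0.4·√0.5) = 1.3269, d = 1/u = 0.7536
Per-period rate: rΔt = 0.1·0.5 = 0.05, so R = e^0.05 = 1.0513
Risk-neutral probability p = (e^0.05 − 0.7536)/(1.3269 − 0.7536) = 0.2976/0.5733 = 0.5192
Terminal stock prices: S_uu = 114.4, S_ud = 65, S_dd = 36.92
Terminal payoffs (S − K): max(34.44, 0) = 34.44, max(-15, 0) = 0, max(-43.08, 0) = 0
Node u (S = 86.25): V_u = e^(−0.05)·[0.5192·34.4425 + 0.4808·0.0000] = 17.0103
Node d (S = 48.99): V_d = e^(−0.05)·[0.5192·0.0000 + 0.4808·0.0000] = 0.0000
Node 0 (S = 65): V_0 = e^(−0.05)·[0.5192·17.0103 + 0.4808·0.0000] = 8.4009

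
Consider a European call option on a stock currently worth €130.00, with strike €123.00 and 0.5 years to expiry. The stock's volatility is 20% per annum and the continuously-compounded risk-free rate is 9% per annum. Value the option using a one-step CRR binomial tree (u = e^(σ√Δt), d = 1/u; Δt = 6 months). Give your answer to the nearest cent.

€16.03

CRR parameters: u = e^(σ√Δt) = e^(0.2·√0.5) = 1.1519, d = 1/u = 0.8681
Per-period rate: rΔt = 0.09·0.5 = 0.045, so R = e^0.045 = 1.0460
Risk-neutral probability p = (e^0.045 − 0.8681)/(1.1519 − 0.8681) = 0.1779/0.2838 = 0.6269
Terminal stock prices: S_u = 149.7, S_d = 112.9
Terminal payoffs (S − K): max(26.75, 0) = 26.75, max(-10.14, 0) = 0
Node 0 (S = 130): V_0 = e^(−0.045)·[0.6269·26.7483 + 0.3731·0.0000] = 16.0305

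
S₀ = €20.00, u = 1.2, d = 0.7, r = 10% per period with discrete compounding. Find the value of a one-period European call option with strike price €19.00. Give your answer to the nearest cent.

€3.64

Risk-neutral probability p = (1 + 0.1 − 0.7)/(1.2 − 0.7) = 0.4000/0.5000 = 0.8000
Terminal stock prices: S_u = 24, S_d = 14
Terminal payoffs (S − K): max(5, 0) = 5, max(-5, 0) = 0
Node 0 (S = 20): V_0 = 1/1.1·[0.8000·5.0000 + 0.2000·0.0000] = 3.6364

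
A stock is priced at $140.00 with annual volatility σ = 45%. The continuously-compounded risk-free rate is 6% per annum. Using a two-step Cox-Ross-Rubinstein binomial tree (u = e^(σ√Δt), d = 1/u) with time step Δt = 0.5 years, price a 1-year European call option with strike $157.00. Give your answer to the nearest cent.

$22.20

CRR parameters: u = e^(σ√Δt) = e^(0.45·√0.5) = 1.3746, d = 1/u = 0.7275
Per-period rate: rΔt = 0.06·0.5 = 0.03, so R = e^0.03 = 1.0305
Risk-neutral probability p = (e^0.03 − 0.7275)/(1.3746 − 0.7275) = 0.3030/0.6472 = 0.4682
Terminal stock prices: S_uu = 264.6, S_ud = 140, S_dd = 74.09
Terminal payoffs (S − K): max(107.6, 0) = 107.6, max(-17, 0) = 0, max(-82.91, 0) = 0
Node u (S = 192.5): V_u = e^(−0.03)·[0.4682·107.5522 + 0.5318·0.0000] = 48.8647
Node d (S = 101.8): V_d = e^(−0.03)·[0.4682·0.0000 + 0.5318·0.0000] = 0.0000
Node 0 (S = 140): V_0 = e^(−0.03)·[0.4682·48.8647 + 0.5318·0.0000] = 22.2010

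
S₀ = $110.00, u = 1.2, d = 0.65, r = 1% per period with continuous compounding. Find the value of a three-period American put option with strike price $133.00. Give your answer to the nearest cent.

$35.80

Risk-neutral probability p = (e^0.01 − 0.65)/(1.2 − 0.65) = 0.3601/0.5500 = 0.6546
Terminal stock prices: S_uuu = 190.1, S_uud = 103, S_udd = 55.77, S_ddd = 30.21
Terminal payoffs (K − S): max(-57.08, 0) = 0, max(30.04, 0) = 30.04, max(77.23, 0) = 77.23, max(102.8, 0) = 102.8
Node uu (S = 158.4): continuation = e^(−0.01)·[0.6546·0.0000 + 0.3454·30.0400] = 10.2715; exercise value = 0.0000 ≤ continuation, so V_uu = 10.2715
Node ud (S = 85.8): continuation = e^(−0.01)·[0.6546·30.0400 + 0.3454·77.2300] = 45.8766; exercise value = 47.2000 > continuation, so V_ud = 47.2000 (exercise)
Node dd (S = 46.48): continuation = e^(−0.01)·[0.6546·77.2300 + 0.3454·102.7912] = 85.2016; exercise value = 86.5250 > continuation, so V_dd = 86.5250 (exercise)
Node u (S = 132): continuation = e^(−0.01)·[0.6546·10.2715 + 0.3454·47.2000] = 22.7961; exercise value = 1.0000 ≤ continuation, so V_u = 22.7961
Node d (S = 71.5): continuation = e^(−0.01)·[0.6546·47.2000 + 0.3454·86.5250] = 60.1766; exercise value = 61.5000 > continuation, so V_d = 61.5000 (exercise)
Node 0 (S = 110): continuation = e^(−0.01)·[0.6546·22.7961 + 0.3454·61.5000] = 35.8032; exercise value = 23.0000 ≤ continuation, so V_0 = 35.8032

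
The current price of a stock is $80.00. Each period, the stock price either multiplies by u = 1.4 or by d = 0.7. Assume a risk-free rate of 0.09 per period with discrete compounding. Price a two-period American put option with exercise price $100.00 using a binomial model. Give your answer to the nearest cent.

Risk-neutral probability p = (1 + 0.09 − 0.7)/(1.4 − 0.7) = 0.3900/0.7000 = 0.5571
Terminal stock prices: S_uu = 156.8, S_ud = 78.4, S_dd = 39.2
Terminal payoffs (K − S): max(-56.8, 0) = 0, max(21.6, 0) = 21.6, max(60.8, 0) = 60.8
Node u (S = 112): continuation = 1/1.09·[0.5571·0.0000 + 0.4429·21.6000] = 8.7759; exercise value = 0.0000 ≤ continuation, so V_u = 8.7759
Node d (S = 56): continuation = 1/1.09·[0.5571·21.6000 + 0.4429·60.8000] = 35.7431; exercise value = 44.0000 > continuation, so V_d = 44.0000 (exercise)
Node 0 (S = 80): continuation = 1/1.09·[0.5571·8.7759 + 0.4429·44.0000] = 22.3625; exercise value = 20.0000 ≤ continuation, so V_0 = 22.3625

$22.36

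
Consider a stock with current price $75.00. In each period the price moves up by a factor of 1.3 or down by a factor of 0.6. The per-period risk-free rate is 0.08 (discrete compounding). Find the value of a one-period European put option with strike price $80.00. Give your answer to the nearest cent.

Risk-neutral probability p = (1 + 0.08 − 0.6)/(1.3 − 0.6) = 0.4800/0.7000 = 0.6857
Terminal stock prices: S_u = 97.5, S_d = 45
Terminal payoffs (K − S): max(-17.5, 0) = 0, max(35, 0) = 35
Node 0 (S = 75): V_0 = 1/1.08·[0.6857·0.0000 + 0.3143·35.0000] = 10.1852

$10.19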